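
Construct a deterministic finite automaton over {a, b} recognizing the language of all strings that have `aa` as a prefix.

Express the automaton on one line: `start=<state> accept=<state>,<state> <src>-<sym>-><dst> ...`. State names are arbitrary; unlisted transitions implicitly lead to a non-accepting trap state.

Walk along `aa` while the input agrees: from q0 take `a` to q1, and so on. Any deviation drops to the rejecting sink q3. Once q2 is reached the prefix is confirmed and every continuation is accepted.
A 4-state machine:
        a   b  
>  q0   q1  q3 
   q1   q2  q3 
 * q2   q2  q2 
   q3   q3  q3 
(> = start, * = accepting)

start=q0 accept=q2 q0-a->q1 q0-b->q3 q1-a->q2 q1-b->q3 q2-a->q2 q2-b->q2 q3-a->q3 q3-b->q3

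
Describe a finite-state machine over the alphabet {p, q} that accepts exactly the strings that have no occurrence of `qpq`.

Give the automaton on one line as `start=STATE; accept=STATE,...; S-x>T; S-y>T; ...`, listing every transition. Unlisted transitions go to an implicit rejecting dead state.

start=s0; accept=s0,s1,s2; s0-p>s0; s0-q>s1; s1-p>s2; s1-q>s1; s2-p>s0; s2-q>s3; s3-p>s3; s3-q>s3

This is the complement of 'contains `qpq`'. Use the same substring-matching states — s0 through s3 holding how much of `qpq` has just been matched — but flip the accepting set: everything except the trap s3 accepts.
With 4 states:
        p   q  
>* s0   s0  s1 
 * s1   s2  s1 
 * s2   s0  s3 
   s3   s3  s3 
(> = start, * = accepting)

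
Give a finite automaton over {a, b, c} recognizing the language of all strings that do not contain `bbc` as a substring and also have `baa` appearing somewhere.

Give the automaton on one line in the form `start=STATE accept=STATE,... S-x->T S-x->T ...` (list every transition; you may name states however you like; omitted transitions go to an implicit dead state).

Handle the two conditions separately and then intersect. One (4 states) tracks partial matches of the forbidden pattern `bbc`; the other (4 states) tracks whether and how much of `baa` has been seen. Each combined state is a pair, one component from each; accept when both components accept. Minimizing collapses redundant product states.
        a   b   c  
>  S0   S0  S1  S0 
   S1   S2  S3  S0 
   S2   S4  S1  S0 
   S3   S2  S3  S5 
 * S4   S4  S6  S4 
   S5   S5  S5  S5 
 * S6   S4  S7  S4 
 * S7   S4  S7  S5 
(> = start, * = accepting)

start=S0 accept=S4,S6,S7 S0-a->S0 S0-b->S1 S0-c->S0 S1-a->S2 S1-b->S3 S1-c->S0 S2-a->S4 S2-b->S1 S2-c->S0 S3-a->S2 S3-b->S3 S3-c->S5 S4-a->S4 S4-b->S6 S4-c->S4 S5-a->S5 S5-b->S5 S5-c->S5 S6-a->S4 S6-b->S7 S6-c->S4 S7-a->S4 S7-b->S7 S7-c->S5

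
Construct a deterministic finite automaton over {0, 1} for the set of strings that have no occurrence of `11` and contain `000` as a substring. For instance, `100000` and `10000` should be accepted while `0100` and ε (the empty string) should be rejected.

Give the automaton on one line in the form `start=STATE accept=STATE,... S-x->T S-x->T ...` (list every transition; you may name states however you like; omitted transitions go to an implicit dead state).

start=q0 accept=q5,q7 q0-0->q1 q0-1->q2 q1-0->q3 q1-1->q2 q2-0->q1 q2-1->q4 q3-0->q5 q3-1->q2 q4-0->q6 q4-1->q4 q5-0->q5 q5-1->q7 q6-0->q8 q6-1->q4 q7-0->q5 q7-1->q9 q8-0->q9 q8-1->q4 q9-0->q9 q9-1->q9

Build one automaton per condition and run them in lockstep. The first has 3 states tracking partial matches of the forbidden pattern `11`; the second has 4 states tracking whether and how much of `000` has been seen. A product state is a pair (one from each), accepting exactly when both do.
With 10 states:
        0   1  
>  q0   q1  q2 
   q1   q3  q2 
   q2   q1  q4 
   q3   q5  q2 
   q4   q6  q4 
 * q5   q5  q7 
   q6   q8  q4 
 * q7   q5  q9 
   q8   q9  q4 
   q9   q9  q9 
(> = start, * = accepting)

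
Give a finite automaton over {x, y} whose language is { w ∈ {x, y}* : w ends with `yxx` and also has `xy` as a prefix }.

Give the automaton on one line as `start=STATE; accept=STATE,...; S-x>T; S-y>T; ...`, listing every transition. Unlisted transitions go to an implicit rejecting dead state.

start=A; accept=F; A-x>B; A-y>C; B-x>C; B-y>D; C-x>C; C-y>C; D-x>E; D-y>D; E-x>F; E-y>D; F-x>G; F-y>D; G-x>G; G-y>D

Run two small machines in parallel and take their product. One (4 states) tracks how much of the suffix `yxx` has currently been matched; the other (4 states) tracks whether the input so far still matches the prefix `xy`. Each combined state is a pair, one component from each; accept when both components accept. After merging equivalent states the machine shrinks.
       x  y 
>  A   B  C 
   B   C  D 
   C   C  C 
   D   E  D 
   E   F  D 
 * F   G  D 
   G   G  D 
(> = start, * = accepting)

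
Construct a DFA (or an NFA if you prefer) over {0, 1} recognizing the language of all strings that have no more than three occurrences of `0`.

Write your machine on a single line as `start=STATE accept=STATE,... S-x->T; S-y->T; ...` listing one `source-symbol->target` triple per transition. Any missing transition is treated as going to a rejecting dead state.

start=q0; accept=q0,q1,q2,q3; q0-0->q1; q0-1->q0; q1-0->q2; q1-1->q1; q2-0->q3; q2-1->q2; q3-0->q4; q3-1->q3; q4-0->q4; q4-1->q4

Only the number of `0`s matters, and only up to 4. Make a chain q0 → q1 → q2 → q3 → q4 advanced by each `0` (with q4 absorbing); every other symbol self-loops. The accepting set is {q0, q1, q2, q3}.
        0   1  
>* q0   q1  q0 
 * q1   q2  q1 
 * q2   q3  q2 
 * q3   q4  q3 
   q4   q4  q4 
(> = start, * = accepting)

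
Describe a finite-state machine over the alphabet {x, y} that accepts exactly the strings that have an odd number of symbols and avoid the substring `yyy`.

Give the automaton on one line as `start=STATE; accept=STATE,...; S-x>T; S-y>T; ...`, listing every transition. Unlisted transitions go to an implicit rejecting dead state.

Handle the two conditions separately and then intersect. The first has 2 states tracking the input length modulo 2; the second has 4 states tracking partial matches of the forbidden pattern `yyy`. A product state is a pair (one from each), accepting exactly when both do. After merging equivalent states the machine shrinks.
7 states suffice.
        x   y  
>  q0   q1  q2 
 * q1   q0  q3 
 * q2   q0  q4 
   q3   q1  q5 
   q4   q1  q6 
 * q5   q0  q6 
   q6   q6  q6 
(> = start, * = accepting)

start=q0; accept=q1,q2,q5; q0-x>q1; q0-y>q2; q1-x>q0; q1-y>q3; q2-x>q0; q2-y>q4; q3-x>q1; q3-y>q5; q4-x>q1; q4-y>q6; q5-x>q0; q5-y>q6; q6-x>q6; q6-y>q6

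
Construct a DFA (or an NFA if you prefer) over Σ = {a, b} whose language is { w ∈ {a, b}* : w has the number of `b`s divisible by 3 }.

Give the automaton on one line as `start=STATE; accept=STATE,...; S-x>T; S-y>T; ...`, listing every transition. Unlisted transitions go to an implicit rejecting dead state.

start=q0; accept=q0; q0-a>q0; q0-b>q1; q1-a>q1; q1-b>q2; q2-a>q2; q2-b>q0

The only thing that matters is how many `b`s have appeared, reduced mod 3. Use one state per residue: q0 for 0, …, q2 for 2. Reading `b` moves to the next residue; anything else stays put. q0 is accepting.
A 3-state machine:
        a   b  
>* q0   q0  q1 
   q1   q1  q2 
   q2   q2  q0 
(> = start, * = accepting)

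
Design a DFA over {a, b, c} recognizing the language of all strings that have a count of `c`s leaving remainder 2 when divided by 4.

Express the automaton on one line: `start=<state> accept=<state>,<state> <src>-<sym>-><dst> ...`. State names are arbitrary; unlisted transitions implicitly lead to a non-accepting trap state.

start=q0 accept=q2 q0-a->q0 q0-b->q0 q0-c->q1 q1-a->q1 q1-b->q1 q1-c->q2 q2-a->q2 q2-b->q2 q2-c->q3 q3-a->q3 q3-b->q3 q3-c->q0

Keep the running count of `c`s modulo 4: each `c` advances along the cycle q0 → q1 → q2 → q3 → q0 while other symbols loop. Accept at q2.
A 4-state machine:
        a   b   c  
>  q0   q0  q0  q1 
   q1   q1  q1  q2 
 * q2   q2  q2  q3 
   q3   q3  q3  q0 
(> = start, * = accepting)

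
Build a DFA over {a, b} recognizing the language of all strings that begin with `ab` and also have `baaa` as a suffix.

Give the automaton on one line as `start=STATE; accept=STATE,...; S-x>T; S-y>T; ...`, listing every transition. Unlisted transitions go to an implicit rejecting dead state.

Build one automaton per condition and run them in lockstep. The first has 4 states tracking whether the input so far still matches the prefix `ab`; the second has 5 states tracking how much of the suffix `baaa` has currently been matched. A product state is a pair (one from each), accepting exactly when both do.
          a    b  
>  S0     S1   S2 
   S1     S3   S4 
   S2     S5   S2 
   S3     S3   S2 
   S4     S6   S4 
   S5     S7   S2 
   S6     S8   S4 
   S7     S9   S2 
   S8    S10   S4 
   S9     S3   S2 
 * S10   S11   S4 
   S11   S11   S4 
(> = start, * = accepting)

start=S0; accept=S10; S0-a>S1; S0-b>S2; S1-a>S3; S1-b>S4; S2-a>S5; S2-b>S2; S3-a>S3; S3-b>S2; S4-a>S6; S4-b>S4; S5-a>S7; S5-b>S2; S6-a>S8; S6-b>S4; S7-a>S9; S7-b>S2; S8-a>S10; S8-b>S4; S9-a>S3; S9-b>S2; S10-a>S11; S10-b>S4; S11-a>S11; S11-b>S4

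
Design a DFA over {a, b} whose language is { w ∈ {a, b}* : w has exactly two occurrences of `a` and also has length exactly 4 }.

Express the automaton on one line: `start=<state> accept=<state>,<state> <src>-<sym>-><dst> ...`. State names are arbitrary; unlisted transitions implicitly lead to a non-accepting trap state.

Run two small machines in parallel and take their product. One (4 states) tracks the count of `a`s, saturating at 3; the other (6 states) tracks the input length, saturating at 5. Each combined state is a pair, one component from each; accept when both components accept.
An 18-state machine:
          a    b  
>  q0     q1   q2 
   q1     q3   q4 
   q2     q4   q5 
   q3     q6   q7 
   q4     q7   q8 
   q5     q8   q9 
   q6    q10  q10 
   q7    q10  q11 
   q8    q11  q12 
   q9    q12  q13 
   q10   q14  q14 
 * q11   q14  q15 
   q12   q15  q16 
   q13   q16  q17 
   q14   q14  q14 
   q15   q14  q15 
   q16   q15  q16 
   q17   q16  q17 
(> = start, * = accepting)

start=q0 accept=q11 q0-a->q1 q0-b->q2 q1-a->q3 q1-b->q4 q2-a->q4 q2-b->q5 q3-a->q6 q3-b->q7 q4-a->q7 q4-b->q8 q5-a->q8 q5-b->q9 q6-a->q10 q6-b->q10 q7-a->q10 q7-b->q11 q8-a->q11 q8-b->q12 q9-a->q12 q9-b->q13 q10-a->q14 q10-b->q14 q11-a->q14 q11-b->q15 q12-a->q15 q12-b->q16 q13-a->q16 q13-b->q17 q14-a->q14 q14-b->q14 q15-a->q14 q15-b->q15 q16-a->q15 q16-b->q16 q17-a->q16 q17-b->q17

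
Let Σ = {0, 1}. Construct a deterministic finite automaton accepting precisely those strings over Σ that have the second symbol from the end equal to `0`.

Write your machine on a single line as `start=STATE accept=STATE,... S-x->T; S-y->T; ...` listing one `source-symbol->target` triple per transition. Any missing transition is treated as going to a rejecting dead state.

Because acceptance depends on a position counted from the end, the machine has to buffer the most recent 2 symbols. Make each state the string of the last up-to-2 symbols read; on input `x` shift the window left and append `x`. Accept when the buffered window has length 2 and begins with `0`.
With 7 states:
       0  1 
>  A   B  C 
   B   D  E 
   C   F  G 
 * D   D  E 
 * E   F  G 
   F   D  E 
   G   F  G 
(> = start, * = accepting)

start=A; accept=D,E; A-0->B; A-1->C; B-0->D; B-1->E; C-0->F; C-1->G; D-0->D; D-1->E; E-0->F; E-1->G; F-0->D; F-1->E; G-0->F; G-1->G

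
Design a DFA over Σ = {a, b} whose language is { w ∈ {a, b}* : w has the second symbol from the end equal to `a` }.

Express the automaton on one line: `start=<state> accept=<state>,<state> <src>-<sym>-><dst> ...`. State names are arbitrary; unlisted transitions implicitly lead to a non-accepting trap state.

start=s0 accept=s3,s4 s0-a->s1 s0-b->s2 s1-a->s3 s1-b->s4 s2-a->s5 s2-b->s6 s3-a->s3 s3-b->s4 s4-a->s5 s4-b->s6 s5-a->s3 s5-b->s4 s6-a->s5 s6-b->s6

A DFA must remember the last 2 symbols (since which symbol is second-to-last isn't known until the input ends). Use one state per possible window of the last ≤2 symbols; accept from those whose window starts with `a`.
A 7-state machine:
        a   b  
>  s0   s1  s2 
   s1   s3  s4 
   s2   s5  s6 
 * s3   s3  s4 
 * s4   s5  s6 
   s5   s3  s4 
   s6   s5  s6 
(> = start, * = accepting)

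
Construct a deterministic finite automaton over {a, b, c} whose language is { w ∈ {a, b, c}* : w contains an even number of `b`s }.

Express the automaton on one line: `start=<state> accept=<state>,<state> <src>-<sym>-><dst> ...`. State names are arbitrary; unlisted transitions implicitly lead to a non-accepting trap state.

start=q0 accept=q0 q0-a->q0 q0-b->q1 q0-c->q0 q1-a->q1 q1-b->q0 q1-c->q1

Keep the running count of `b`s modulo 2: each `b` advances along the cycle q0 → q1 → q0 while other symbols loop. Accept at q0.
2 states suffice.
        a   b   c  
>* q0   q0  q1  q0 
   q1   q1  q0  q1 
(> = start, * = accepting)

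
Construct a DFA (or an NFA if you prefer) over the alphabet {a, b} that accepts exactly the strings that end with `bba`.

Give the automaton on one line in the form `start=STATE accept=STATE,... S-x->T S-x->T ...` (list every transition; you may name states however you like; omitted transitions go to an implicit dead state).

Remember how much of `bba` the current input suffix matches. State s0 means no match yet; s1 means the last symbol is `b`; s2 means the last 2 symbols are `bb`; s3 means the last 3 symbols are `bba`. Only s3 accepts. On a mismatch, fall back to the longest proper suffix that is still a prefix of `bba`.
With 4 states:
        a   b  
>  s0   s0  s1 
   s1   s0  s2 
   s2   s3  s2 
 * s3   s0  s1 
(> = start, * = accepting)

start=s0 accept=s3 s0-a->s0 s0-b->s1 s1-a->s0 s1-b->s2 s2-a->s3 s2-b->s2 s3-a->s0 s3-b->s1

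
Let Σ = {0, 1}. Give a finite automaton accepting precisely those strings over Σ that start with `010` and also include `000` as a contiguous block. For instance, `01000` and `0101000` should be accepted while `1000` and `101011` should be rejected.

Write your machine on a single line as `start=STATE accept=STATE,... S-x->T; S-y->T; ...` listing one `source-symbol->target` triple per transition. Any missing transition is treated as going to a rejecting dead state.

Handle the two conditions separately and then intersect. The first has 5 states tracking whether the input so far still matches the prefix `010`; the second has 4 states tracking whether and how much of `000` has been seen. A product state is a pair (one from each), accepting exactly when both do.
11 states suffice.
       0  1 
>  A   B  C 
   B   D  E 
   C   F  C 
   D   G  C 
   E   H  C 
   F   D  C 
   G   G  G 
   H   I  J 
   I   K  J 
   J   H  J 
 * K   K  K 
(> = start, * = accepting)

start=A; accept=K; A-0->B; A-1->C; B-0->D; B-1->E; C-0->F; C-1->C; D-0->G; D-1->C; E-0->H; E-1->C; F-0->D; F-1->C; G-0->G; G-1->G; H-0->I; H-1->J; I-0->K; I-1->J; J-0->H; J-1->J; K-0->K; K-1->K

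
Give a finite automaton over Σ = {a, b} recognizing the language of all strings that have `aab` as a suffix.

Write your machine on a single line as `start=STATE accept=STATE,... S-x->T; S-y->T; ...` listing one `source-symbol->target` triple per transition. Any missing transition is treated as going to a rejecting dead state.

start=S0; accept=S3; S0-a->S1; S0-b->S0; S1-a->S2; S1-b->S0; S2-a->S2; S2-b->S3; S3-a->S1; S3-b->S0

Let each state record the length of the longest suffix of the input read so far that is also a prefix of `aab`. S1 means the last symbol is `a`; S2 means the last 2 symbols are `aa`; S3 means the last 3 symbols are `aab`. Accept only at S3, where the string currently ends in `aab`.
A 4-state machine:
        a   b  
>  S0   S1  S0 
   S1   S2  S0 
   S2   S2  S3 
 * S3   S1  S0 
(> = start, * = accepting)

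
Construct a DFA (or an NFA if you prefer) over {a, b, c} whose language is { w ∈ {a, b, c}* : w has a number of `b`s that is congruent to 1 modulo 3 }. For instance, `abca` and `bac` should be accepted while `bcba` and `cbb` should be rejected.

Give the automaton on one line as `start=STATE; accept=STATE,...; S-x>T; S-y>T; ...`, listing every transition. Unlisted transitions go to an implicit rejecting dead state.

start=S0; accept=S1; S0-a>S0; S0-b>S1; S0-c>S0; S1-a>S1; S1-b>S2; S1-c>S1; S2-a>S2; S2-b>S0; S2-c>S2

The only thing that matters is how many `b`s have appeared, reduced mod 3. Use one state per residue: S0 for 0, …, S2 for 2. Reading `b` moves to the next residue; anything else stays put. S1 is accepting.
3 states suffice.
        a   b   c  
>  S0   S0  S1  S0 
 * S1   S1  S2  S1 
   S2   S2  S0  S2 
(> = start, * = accepting)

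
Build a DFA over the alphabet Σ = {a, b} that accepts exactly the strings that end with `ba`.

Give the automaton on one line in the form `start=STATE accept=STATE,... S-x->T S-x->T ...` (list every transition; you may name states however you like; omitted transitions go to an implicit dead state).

Let each state record the length of the longest suffix of the input read so far that is also a prefix of `ba`. s1 means the last symbol is `b`; s2 means the last 2 symbols are `ba`. Accept only at s2, where the string currently ends in `ba`.
3 states suffice.
        a   b  
>  s0   s0  s1 
   s1   s2  s1 
 * s2   s0  s1 
(> = start, * = accepting)

start=s0 accept=s2 s0-a->s0 s0-b->s1 s1-a->s2 s1-b->s1 s2-a->s0 s2-b->s1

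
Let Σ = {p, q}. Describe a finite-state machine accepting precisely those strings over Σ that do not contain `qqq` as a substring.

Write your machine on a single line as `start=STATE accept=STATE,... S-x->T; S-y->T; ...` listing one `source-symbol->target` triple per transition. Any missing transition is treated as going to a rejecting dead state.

Track partial matches of the forbidden pattern `qqq`. State D is a dead state reached once `qqq` has occurred; every other state accepts. A means no part of `qqq` is currently matched.
With 4 states:
       p  q 
>* A   A  B 
 * B   A  C 
 * C   A  D 
   D   D  D 
(> = start, * = accepting)

start=A; accept=A,B,C; A-p->A; A-q->B; B-p->A; B-q->C; C-p->A; C-q->D; D-p->D; D-q->D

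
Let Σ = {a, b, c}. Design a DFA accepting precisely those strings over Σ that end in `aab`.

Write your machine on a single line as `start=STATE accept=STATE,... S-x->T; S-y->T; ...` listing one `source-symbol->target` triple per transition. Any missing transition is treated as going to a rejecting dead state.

Let each state record the length of the longest suffix of the input read so far that is also a prefix of `aab`. S1 means the last symbol is `a`; S2 means the last 2 symbols are `aa`; S3 means the last 3 symbols are `aab`. Accept only at S3, where the string currently ends in `aab`.
4 states suffice.
        a   b   c  
>  S0   S1  S0  S0 
   S1   S2  S0  S0 
   S2   S2  S3  S0 
 * S3   S1  S0  S0 
(> = start, * = accepting)

start=S0; accept=S3; S0-a->S1; S0-b->S0; S0-c->S0; S1-a->S2; S1-b->S0; S1-c->S0; S2-a->S2; S2-b->S3; S2-c->S0; S3-a->S1; S3-b->S0; S3-c->S0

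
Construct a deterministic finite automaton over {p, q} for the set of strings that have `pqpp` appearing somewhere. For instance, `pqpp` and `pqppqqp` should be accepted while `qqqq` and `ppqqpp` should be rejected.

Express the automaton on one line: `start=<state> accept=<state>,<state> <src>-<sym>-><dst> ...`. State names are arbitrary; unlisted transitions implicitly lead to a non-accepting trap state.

Track how much of `pqpp` has been matched so far: state S0 is no progress, S4 is the absorbing accept state reached once `pqpp` has occurred. Intermediate states record partial matches; on a mismatch, fall back to the longest reusable overlap.
5 states suffice.
        p   q  
>  S0   S1  S0 
   S1   S1  S2 
   S2   S3  S0 
   S3   S4  S2 
 * S4   S4  S4 
(> = start, * = accepting)

start=S0 accept=S4 S0-p->S1 S0-q->S0 S1-p->S1 S1-q->S2 S2-p->S3 S2-q->S0 S3-p->S4 S3-q->S2 S4-p->S4 S4-q->S4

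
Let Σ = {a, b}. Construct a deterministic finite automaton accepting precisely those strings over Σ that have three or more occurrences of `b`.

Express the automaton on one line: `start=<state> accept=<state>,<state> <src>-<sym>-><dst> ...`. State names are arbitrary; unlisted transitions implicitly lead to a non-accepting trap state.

start=q0 accept=q3,q4 q0-a->q0 q0-b->q1 q1-a->q1 q1-b->q2 q2-a->q2 q2-b->q3 q3-a->q3 q3-b->q4 q4-a->q4 q4-b->q4

Count `b`s, saturating at 4: states q0 through q3 mean 0 through 3 `b`s seen; q4 means more than 3. Each `b` increments (capped at q4); other symbols loop. Accept from {q3, q4}.
        a   b  
>  q0   q0  q1 
   q1   q1  q2 
   q2   q2  q3 
 * q3   q3  q4 
 * q4   q4  q4 
(> = start, * = accepting)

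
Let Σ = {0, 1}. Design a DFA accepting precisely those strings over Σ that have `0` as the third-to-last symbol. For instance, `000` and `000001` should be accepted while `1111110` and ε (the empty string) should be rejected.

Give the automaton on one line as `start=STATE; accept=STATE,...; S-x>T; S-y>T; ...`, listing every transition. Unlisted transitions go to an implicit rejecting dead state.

start=s0; accept=s7,s8,s9,s10; s0-0>s1; s0-1>s2; s1-0>s3; s1-1>s4; s2-0>s5; s2-1>s6; s3-0>s7; s3-1>s8; s4-0>s9; s4-1>s10; s5-0>s11; s5-1>s12; s6-0>s13; s6-1>s14; s7-0>s7; s7-1>s8; s8-0>s9; s8-1>s10; s9-0>s11; s9-1>s12; s10-0>s13; s10-1>s14; s11-0>s7; s11-1>s8; s12-0>s9; s12-1>s10; s13-0>s11; s13-1>s12; s14-0>s13; s14-1>s14

Because acceptance depends on a position counted from the end, the machine has to buffer the most recent 3 symbols. Make each state the string of the last up-to-3 symbols read; on input `x` shift the window left and append `x`. Accept when the buffered window has length 3 and begins with `0`.
A 15-state machine:
          0    1  
>  s0     s1   s2 
   s1     s3   s4 
   s2     s5   s6 
   s3     s7   s8 
   s4     s9  s10 
   s5    s11  s12 
   s6    s13  s14 
 * s7     s7   s8 
 * s8     s9  s10 
 * s9    s11  s12 
 * s10   s13  s14 
   s11    s7   s8 
   s12    s9  s10 
   s13   s11  s12 
   s14   s13  s14 
(> = start, * = accepting)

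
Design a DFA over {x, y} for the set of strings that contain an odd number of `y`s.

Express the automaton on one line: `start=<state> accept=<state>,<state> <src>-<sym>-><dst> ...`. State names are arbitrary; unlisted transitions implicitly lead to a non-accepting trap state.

start=A accept=B A-x->A A-y->B B-x->B B-y->A

The only thing that matters is how many `y`s have appeared, reduced mod 2. Use one state per residue: A for 0, …, B for 1. Reading `y` moves to the next residue; anything else stays put. B is accepting.
A 2-state machine:
       x  y 
>  A   A  B 
 * B   B  A 
(> = start, * = accepting)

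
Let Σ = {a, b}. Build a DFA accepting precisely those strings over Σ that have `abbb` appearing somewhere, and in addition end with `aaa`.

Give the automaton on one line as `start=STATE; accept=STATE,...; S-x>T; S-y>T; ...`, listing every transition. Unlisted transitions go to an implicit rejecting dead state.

Build one automaton per condition and run them in lockstep. The first has 5 states tracking whether and how much of `abbb` has been seen; the second has 4 states tracking how much of the suffix `aaa` has currently been matched. A product state is a pair (one from each), accepting exactly when both do.
With 10 states:
        a   b  
>  q0   q1  q0 
   q1   q2  q3 
   q2   q4  q3 
   q3   q1  q5 
   q4   q4  q3 
   q5   q1  q6 
   q6   q7  q6 
   q7   q8  q6 
   q8   q9  q6 
 * q9   q9  q6 
(> = start, * = accepting)

start=q0; accept=q9; q0-a>q1; q0-b>q0; q1-a>q2; q1-b>q3; q2-a>q4; q2-b>q3; q3-a>q1; q3-b>q5; q4-a>q4; q4-b>q3; q5-a>q1; q5-b>q6; q6-a>q7; q6-b>q6; q7-a>q8; q7-b>q6; q8-a>q9; q8-b>q6; q9-a>q9; q9-b>q6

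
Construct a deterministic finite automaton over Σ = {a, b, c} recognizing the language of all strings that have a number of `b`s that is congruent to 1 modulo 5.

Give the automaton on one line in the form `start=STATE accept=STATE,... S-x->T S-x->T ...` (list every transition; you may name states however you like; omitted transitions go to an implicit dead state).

The only thing that matters is how many `b`s have appeared, reduced mod 5. Use one state per residue: q0 for 0, …, q4 for 4. Reading `b` moves to the next residue; anything else stays put. q1 is accepting.
A 5-state machine:
        a   b   c  
>  q0   q0  q1  q0 
 * q1   q1  q2  q1 
   q2   q2  q3  q2 
   q3   q3  q4  q3 
   q4   q4  q0  q4 
(> = start, * = accepting)

start=q0 accept=q1 q0-a->q0 q0-b->q1 q0-c->q0 q1-a->q1 q1-b->q2 q1-c->q1 q2-a->q2 q2-b->q3 q2-c->q2 q3-a->q3 q3-b->q4 q3-c->q3 q4-a->q4 q4-b->q0 q4-c->q4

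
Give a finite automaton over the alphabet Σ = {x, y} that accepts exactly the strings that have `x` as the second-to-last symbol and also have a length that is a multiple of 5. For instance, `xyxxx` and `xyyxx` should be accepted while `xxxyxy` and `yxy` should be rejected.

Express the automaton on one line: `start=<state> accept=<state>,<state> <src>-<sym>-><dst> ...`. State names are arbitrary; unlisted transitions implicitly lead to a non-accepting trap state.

Build one automaton per condition and run them in lockstep. One (7 states) tracks the last 2 symbols read; the other (5 states) tracks the input length modulo 5. Each combined state is a pair, one component from each; accept when both components accept. After merging equivalent states the machine shrinks.
7 states suffice.
        x   y  
>  S0   S1  S1 
   S1   S2  S2 
   S2   S3  S3 
   S3   S4  S5 
   S4   S6  S6 
   S5   S0  S0 
 * S6   S1  S1 
(> = start, * = accepting)

start=S0 accept=S6 S0-x->S1 S0-y->S1 S1-x->S2 S1-y->S2 S2-x->S3 S2-y->S3 S3-x->S4 S3-y->S5 S4-x->S6 S4-y->S6 S5-x->S0 S5-y->S0 S6-x->S1 S6-y->S1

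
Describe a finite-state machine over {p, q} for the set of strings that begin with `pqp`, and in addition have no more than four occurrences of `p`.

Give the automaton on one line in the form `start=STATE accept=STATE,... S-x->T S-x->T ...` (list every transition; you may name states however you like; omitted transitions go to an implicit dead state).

Run two small machines in parallel and take their product. The first has 5 states tracking whether the input so far still matches the prefix `pqp`; the second has 6 states tracking the count of `p`s, saturating at 5. A product state is a pair (one from each), accepting exactly when both do. Minimizing collapses redundant product states.
        p   q  
>  s0   s1  s2 
   s1   s2  s3 
   s2   s2  s2 
   s3   s4  s2 
 * s4   s5  s4 
 * s5   s6  s5 
 * s6   s2  s6 
(> = start, * = accepting)

start=s0 accept=s4,s5,s6 s0-p->s1 s0-q->s2 s1-p->s2 s1-q->s3 s2-p->s2 s2-q->s2 s3-p->s4 s3-q->s2 s4-p->s5 s4-q->s4 s5-p->s6 s5-q->s5 s6-p->s2 s6-q->s6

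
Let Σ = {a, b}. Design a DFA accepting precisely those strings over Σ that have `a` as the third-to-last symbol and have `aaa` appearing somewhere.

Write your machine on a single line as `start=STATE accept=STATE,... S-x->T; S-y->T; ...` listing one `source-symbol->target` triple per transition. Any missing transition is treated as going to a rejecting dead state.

Build one automaton per condition and run them in lockstep. The first has 15 states tracking the last 3 symbols read; the second has 4 states tracking whether and how much of `aaa` has been seen. A product state is a pair (one from each), accepting exactly when both do. Equivalent product states are then merged.
11 states suffice.
          a    b  
>  q0     q1   q0 
   q1     q2   q0 
   q2     q3   q0 
 * q3     q3   q4 
 * q4     q5   q6 
 * q5     q7   q8 
 * q6     q9  q10 
   q7     q3   q4 
   q8     q5   q6 
   q9     q7   q8 
   q10    q9  q10 
(> = start, * = accepting)

start=q0; accept=q3,q4,q5,q6; q0-a->q1; q0-b->q0; q1-a->q2; q1-b->q0; q2-a->q3; q2-b->q0; q3-a->q3; q3-b->q4; q4-a->q5; q4-b->q6; q5-a->q7; q5-b->q8; q6-a->q9; q6-b->q10; q7-a->q3; q7-b->q4; q8-a->q5; q8-b->q6; q9-a->q7; q9-b->q8; q10-a->q9; q10-b->q10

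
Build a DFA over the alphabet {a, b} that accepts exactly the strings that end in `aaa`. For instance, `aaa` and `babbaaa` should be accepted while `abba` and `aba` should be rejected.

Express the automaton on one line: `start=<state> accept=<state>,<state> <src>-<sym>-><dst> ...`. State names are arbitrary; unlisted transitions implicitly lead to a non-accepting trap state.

Remember how much of `aaa` the current input suffix matches. State s0 means no match yet; s1 means the last symbol is `a`; s2 means the last 2 symbols are `aa`; s3 means the last 3 symbols are `aaa`. Only s3 accepts. On a mismatch, fall back to the longest proper suffix that is still a prefix of `aaa`.
        a   b  
>  s0   s1  s0 
   s1   s2  s0 
   s2   s3  s0 
 * s3   s3  s0 
(> = start, * = accepting)

start=s0 accept=s3 s0-a->s1 s0-b->s0 s1-a->s2 s1-b->s0 s2-a->s3 s2-b->s0 s3-a->s3 s3-b->s0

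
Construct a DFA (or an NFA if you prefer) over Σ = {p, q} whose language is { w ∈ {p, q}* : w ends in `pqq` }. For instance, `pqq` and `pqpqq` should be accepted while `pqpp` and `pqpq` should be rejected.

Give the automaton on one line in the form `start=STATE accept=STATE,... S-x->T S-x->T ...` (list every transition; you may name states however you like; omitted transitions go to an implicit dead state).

start=S0 accept=S3 S0-p->S1 S0-q->S0 S1-p->S1 S1-q->S2 S2-p->S1 S2-q->S3 S3-p->S1 S3-q->S0

Remember how much of `pqq` the current input suffix matches. State S0 means no match yet; S1 means the last symbol is `p`; S2 means the last 2 symbols are `pq`; S3 means the last 3 symbols are `pqq`. Only S3 accepts. On a mismatch, fall back to the longest proper suffix that is still a prefix of `pqq`.
A 4-state machine:
        p   q  
>  S0   S1  S0 
   S1   S1  S2 
   S2   S1  S3 
 * S3   S1  S0 
(> = start, * = accepting)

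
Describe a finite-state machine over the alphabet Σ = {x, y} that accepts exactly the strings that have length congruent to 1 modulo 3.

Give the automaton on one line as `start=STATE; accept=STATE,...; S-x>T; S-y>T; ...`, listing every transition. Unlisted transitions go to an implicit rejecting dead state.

start=s0; accept=s1; s0-x>s1; s0-y>s1; s1-x>s2; s1-y>s2; s2-x>s0; s2-y>s0

Only the length mod 3 matters, so use a 3-cycle: from any state, every input symbol moves to the next state, wrapping s2 back to s0. Mark s1 accepting.
        x   y  
>  s0   s1  s1 
 * s1   s2  s2 
   s2   s0  s0 
(> = start, * = accepting)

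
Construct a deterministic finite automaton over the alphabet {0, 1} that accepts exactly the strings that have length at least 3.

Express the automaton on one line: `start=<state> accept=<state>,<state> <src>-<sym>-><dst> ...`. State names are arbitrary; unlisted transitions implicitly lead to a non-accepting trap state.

Count input length up to 4: every symbol moves from s0 toward s4, which means 'more than 3' and absorbs. Accept from {s3, s4}.
        0   1  
>  s0   s1  s1 
   s1   s2  s2 
   s2   s3  s3 
 * s3   s4  s4 
 * s4   s4  s4 
(> = start, * = accepting)

start=s0 accept=s3,s4 s0-0->s1 s0-1->s1 s1-0->s2 s1-1->s2 s2-0->s3 s2-1->s3 s3-0->s4 s3-1->s4 s4-0->s4 s4-1->s4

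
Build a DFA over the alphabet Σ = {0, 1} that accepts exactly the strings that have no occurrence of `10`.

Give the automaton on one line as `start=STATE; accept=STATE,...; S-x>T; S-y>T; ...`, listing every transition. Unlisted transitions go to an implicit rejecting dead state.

start=A; accept=A,B; A-0>A; A-1>B; B-0>C; B-1>B; C-0>C; C-1>C

This is the complement of 'contains `10`'. Use the same substring-matching states — A through C holding how much of `10` has just been matched — but flip the accepting set: everything except the trap C accepts.
3 states suffice.
       0  1 
>* A   A  B 
 * B   C  B 
   C   C  C 
(> = start, * = accepting)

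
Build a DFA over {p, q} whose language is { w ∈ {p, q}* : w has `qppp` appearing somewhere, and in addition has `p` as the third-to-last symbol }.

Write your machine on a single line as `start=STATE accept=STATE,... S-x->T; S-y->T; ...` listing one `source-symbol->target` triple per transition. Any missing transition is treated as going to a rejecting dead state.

Handle the two conditions separately and then intersect. The first has 5 states tracking whether and how much of `qppp` has been seen; the second has 15 states tracking the last 3 symbols read. A product state is a pair (one from each), accepting exactly when both do. Equivalent product states are then merged.
12 states suffice.
       p  q 
>  A   A  B 
   B   C  B 
   C   D  B 
   D   E  B 
 * E   E  F 
 * F   G  H 
 * G   I  J 
 * H   K  L 
   I   E  F 
   J   G  H 
   K   I  J 
   L   K  L 
(> = start, * = accepting)

start=A; accept=E,F,G,H; A-p->A; A-q->B; B-p->C; B-q->B; C-p->D; C-q->B; D-p->E; D-q->B; E-p->E; E-q->F; F-p->G; F-q->H; G-p->I; G-q->J; H-p->K; H-q->L; I-p->E; I-q->F; J-p->G; J-q->H; K-p->I; K-q->J; L-p->K; L-q->L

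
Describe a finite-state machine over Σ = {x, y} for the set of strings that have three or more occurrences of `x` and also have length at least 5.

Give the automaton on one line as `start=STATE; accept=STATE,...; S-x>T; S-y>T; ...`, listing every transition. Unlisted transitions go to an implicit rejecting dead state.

start=q0; accept=q11; q0-x>q1; q0-y>q2; q1-x>q3; q1-y>q4; q2-x>q4; q2-y>q5; q3-x>q6; q3-y>q7; q4-x>q7; q4-y>q8; q5-x>q8; q5-y>q5; q6-x>q9; q6-y>q9; q7-x>q9; q7-y>q10; q8-x>q10; q8-y>q8; q9-x>q11; q9-y>q11; q10-x>q11; q10-y>q10; q11-x>q11; q11-y>q11

Run two small machines in parallel and take their product. The first has 5 states tracking the count of `x`s, saturating at 4; the second has 7 states tracking the input length, saturating at 6. A product state is a pair (one from each), accepting exactly when both do. Equivalent product states are then merged.
12 states suffice.
          x    y  
>  q0     q1   q2 
   q1     q3   q4 
   q2     q4   q5 
   q3     q6   q7 
   q4     q7   q8 
   q5     q8   q5 
   q6     q9   q9 
   q7     q9  q10 
   q8    q10   q8 
   q9    q11  q11 
   q10   q11  q10 
 * q11   q11  q11 
(> = start, * = accepting)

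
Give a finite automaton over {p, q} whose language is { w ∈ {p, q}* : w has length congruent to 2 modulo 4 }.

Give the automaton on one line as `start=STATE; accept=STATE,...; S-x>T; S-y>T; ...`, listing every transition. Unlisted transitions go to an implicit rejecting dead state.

Only the length mod 4 matters, so use a 4-cycle: from any state, every input symbol moves to the next state, wrapping D back to A. Mark C accepting.
A 4-state machine:
       p  q 
>  A   B  B 
   B   C  C 
 * C   D  D 
   D   A  A 
(> = start, * = accepting)

start=A; accept=C; A-p>B; A-q>B; B-p>C; B-q>C; C-p>D; C-q>D; D-p>A; D-q>A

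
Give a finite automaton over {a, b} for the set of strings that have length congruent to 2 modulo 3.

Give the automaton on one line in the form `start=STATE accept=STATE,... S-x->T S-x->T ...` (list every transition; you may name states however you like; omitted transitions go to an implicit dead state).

Count input length modulo 3: every symbol advances one step around the cycle S0 → S1 → S2 → S0. Accept at S2.
        a   b  
>  S0   S1  S1 
   S1   S2  S2 
 * S2   S0  S0 
(> = start, * = accepting)

start=S0 accept=S2 S0-a->S1 S0-b->S1 S1-a->S2 S1-b->S2 S2-a->S0 S2-b->S0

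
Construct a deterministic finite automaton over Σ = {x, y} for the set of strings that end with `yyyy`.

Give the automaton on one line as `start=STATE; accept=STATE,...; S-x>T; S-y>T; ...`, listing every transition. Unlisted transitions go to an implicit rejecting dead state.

start=q0; accept=q4; q0-x>q0; q0-y>q1; q1-x>q0; q1-y>q2; q2-x>q0; q2-y>q3; q3-x>q0; q3-y>q4; q4-x>q0; q4-y>q4

Let each state record the length of the longest suffix of the input read so far that is also a prefix of `yyyy`. q1 means the last symbol is `y`; q2 means the last 2 symbols are `yy`; q3 means the last 3 symbols are `yyy`; q4 means the last 4 symbols are `yyyy`. Accept only at q4, where the string currently ends in `yyyy`.
A 5-state machine:
        x   y  
>  q0   q0  q1 
   q1   q0  q2 
   q2   q0  q3 
   q3   q0  q4 
 * q4   q0  q4 
(> = start, * = accepting)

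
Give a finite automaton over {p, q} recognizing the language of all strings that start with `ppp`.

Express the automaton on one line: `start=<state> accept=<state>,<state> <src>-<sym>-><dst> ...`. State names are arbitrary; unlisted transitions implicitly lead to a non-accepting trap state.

Check the first 3 symbols one by one: s0 through s2 record how many have matched `ppp` so far; any wrong symbol goes to the dead state s4. After all 3 match we enter the accepting sink s3.
A 5-state machine:
        p   q  
>  s0   s1  s4 
   s1   s2  s4 
   s2   s3  s4 
 * s3   s3  s3 
   s4   s4  s4 
(> = start, * = accepting)

start=s0 accept=s3 s0-p->s1 s0-q->s4 s1-p->s2 s1-q->s4 s2-p->s3 s2-q->s4 s3-p->s3 s3-q->s3 s4-p->s4 s4-q->s4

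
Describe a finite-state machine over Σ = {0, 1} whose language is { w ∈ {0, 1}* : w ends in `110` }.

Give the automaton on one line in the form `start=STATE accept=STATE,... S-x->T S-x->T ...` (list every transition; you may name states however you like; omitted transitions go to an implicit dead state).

Let each state record the length of the longest suffix of the input read so far that is also a prefix of `110`. s1 means the last symbol is `1`; s2 means the last 2 symbols are `11`; s3 means the last 3 symbols are `110`. Accept only at s3, where the string currently ends in `110`.
4 states suffice.
        0   1  
>  s0   s0  s1 
   s1   s0  s2 
   s2   s3  s2 
 * s3   s0  s1 
(> = start, * = accepting)

start=s0 accept=s3 s0-0->s0 s0-1->s1 s1-0->s0 s1-1->s2 s2-0->s3 s2-1->s2 s3-0->s0 s3-1->s1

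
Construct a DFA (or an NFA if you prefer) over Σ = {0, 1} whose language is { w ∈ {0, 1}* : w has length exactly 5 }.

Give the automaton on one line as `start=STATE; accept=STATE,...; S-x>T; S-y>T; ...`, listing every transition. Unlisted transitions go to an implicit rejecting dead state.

Count input length up to 6: every symbol moves from s0 toward s6, which means 'more than 5' and absorbs. Accept from {s5}.
A 7-state machine:
        0   1  
>  s0   s1  s1 
   s1   s2  s2 
   s2   s3  s3 
   s3   s4  s4 
   s4   s5  s5 
 * s5   s6  s6 
   s6   s6  s6 
(> = start, * = accepting)

start=s0; accept=s5; s0-0>s1; s0-1>s1; s1-0>s2; s1-1>s2; s2-0>s3; s2-1>s3; s3-0>s4; s3-1>s4; s4-0>s5; s4-1>s5; s5-0>s6; s5-1>s6; s6-0>s6; s6-1>s6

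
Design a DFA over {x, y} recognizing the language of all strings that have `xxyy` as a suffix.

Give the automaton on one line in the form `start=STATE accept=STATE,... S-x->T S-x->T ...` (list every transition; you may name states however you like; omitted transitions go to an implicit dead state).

Remember how much of `xxyy` the current input suffix matches. State q0 means no match yet; q1 means the last symbol is `x`; q2 means the last 2 symbols are `xx`; q3 means the last 3 symbols are `xxy`; q4 means the last 4 symbols are `xxyy`. Only q4 accepts. On a mismatch, fall back to the longest proper suffix that is still a prefix of `xxyy`.
With 5 states:
        x   y  
>  q0   q1  q0 
   q1   q2  q0 
   q2   q2  q3 
   q3   q1  q4 
 * q4   q1  q0 
(> = start, * = accepting)

start=q0 accept=q4 q0-x->q1 q0-y->q0 q1-x->q2 q1-y->q0 q2-x->q2 q2-y->q3 q3-x->q1 q3-y->q4 q4-x->q1 q4-y->q0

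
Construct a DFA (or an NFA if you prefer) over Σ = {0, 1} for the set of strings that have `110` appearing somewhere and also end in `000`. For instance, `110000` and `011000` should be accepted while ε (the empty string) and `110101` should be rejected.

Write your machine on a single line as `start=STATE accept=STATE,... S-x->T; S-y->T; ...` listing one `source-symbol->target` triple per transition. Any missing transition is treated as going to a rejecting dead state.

start=q0; accept=q5; q0-0->q0; q0-1->q1; q1-0->q0; q1-1->q2; q2-0->q3; q2-1->q2; q3-0->q4; q3-1->q2; q4-0->q5; q4-1->q2; q5-0->q5; q5-1->q2

Handle the two conditions separately and then intersect. The first has 4 states tracking whether and how much of `110` has been seen; the second has 4 states tracking how much of the suffix `000` has currently been matched. A product state is a pair (one from each), accepting exactly when both do. Equivalent product states are then merged.
6 states suffice.
        0   1  
>  q0   q0  q1 
   q1   q0  q2 
   q2   q3  q2 
   q3   q4  q2 
   q4   q5  q2 
 * q5   q5  q2 
(> = start, * = accepting)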